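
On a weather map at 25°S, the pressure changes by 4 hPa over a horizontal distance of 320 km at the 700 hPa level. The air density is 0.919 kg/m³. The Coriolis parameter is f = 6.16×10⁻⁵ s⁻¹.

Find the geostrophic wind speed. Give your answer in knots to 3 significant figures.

42.9 knots

Pressure gradient: |∂P/∂n| = 400 Pa / 320000 m = 1.25×10⁻³ Pa/m
Geostrophic balance (pressure-gradient force = Coriolis force):
V_g = (1/(fρ)) |∂P/∂n| = 1.25×10⁻³ / (6.16×10⁻⁵ × 0.919) = 22.1 m/s
Converting: 22.1 m/s × 1.944 = 42.9 knots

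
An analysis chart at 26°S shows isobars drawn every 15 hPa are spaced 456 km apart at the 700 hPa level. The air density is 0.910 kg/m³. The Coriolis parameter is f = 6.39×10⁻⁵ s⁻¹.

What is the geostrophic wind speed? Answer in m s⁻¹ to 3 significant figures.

56.6 m s⁻¹

Pressure gradient: |∂P/∂n| = 1500 Pa / 456000 m = 3.29×10⁻³ Pa/m
Geostrophic balance (pressure-gradient force = Coriolis force):
V_g = (1/(fρ)) |∂P/∂n| = 3.29×10⁻³ / (6.39×10⁻⁵ × 0.910) = 56.6 m/s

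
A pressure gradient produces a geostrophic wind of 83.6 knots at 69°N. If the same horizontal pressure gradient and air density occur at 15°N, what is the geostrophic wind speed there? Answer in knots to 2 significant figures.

With the same pressure gradient and density, V_g ∝ 1/f ∝ 1/sin φ.
V₂ = V₁ · sin φ₁ / sin φ₂ = 83.6 × sin 69° / sin 15°
V₂ = 83.6 × 0.9336/0.2588 = 300 knots

300 knots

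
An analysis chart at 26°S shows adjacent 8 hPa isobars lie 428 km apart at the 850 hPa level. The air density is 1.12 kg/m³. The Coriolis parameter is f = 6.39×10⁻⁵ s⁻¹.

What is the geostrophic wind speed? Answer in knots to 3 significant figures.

50.8 knots

Pressure gradient: |∂P/∂n| = 800 Pa / 428000 m = 1.87×10⁻³ Pa/m
Geostrophic balance (pressure-gradient force = Coriolis force):
V_g = (1/(fρ)) |∂P/∂n| = 1.87×10⁻³ / (6.39×10⁻⁵ × 1.12) = 26.1 m/s
Converting: 26.1 m/s × 1.944 = 50.8 knots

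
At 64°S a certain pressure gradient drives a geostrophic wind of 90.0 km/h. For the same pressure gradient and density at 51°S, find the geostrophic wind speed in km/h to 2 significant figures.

With the same pressure gradient and density, V_g ∝ 1/f ∝ 1/sin φ.
V₂ = V₁ · sin φ₁ / sin φ₂ = 90.0 × sin 64° / sin 51°
V₂ = 90.0 × 0.8988/0.7771 = 100 km/h

100 km/h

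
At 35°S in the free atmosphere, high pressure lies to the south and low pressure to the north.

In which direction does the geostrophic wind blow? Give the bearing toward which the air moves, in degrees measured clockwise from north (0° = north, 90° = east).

The pressure-gradient force points toward the north (bearing 000°).
Geostrophic balance: in the Southern Hemisphere the Coriolis force deflects motion to the left, so the geostrophic wind blows 90° to the left of the pressure-gradient force (low pressure on the right).
Rotating 000° by 90° counterclockwise gives 270° — the wind blows toward the west.

270°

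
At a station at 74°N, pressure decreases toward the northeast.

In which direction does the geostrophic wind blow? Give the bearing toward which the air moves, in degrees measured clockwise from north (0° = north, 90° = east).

The pressure-gradient force points toward the northeast (bearing 045°).
Geostrophic balance: in the Northern Hemisphere the Coriolis force deflects motion to the right, so the geostrophic wind blows 90° to the right of the pressure-gradient force (low pressure on the left).
Rotating 045° by 90° clockwise gives 135° — the wind blows toward the southeast.

135°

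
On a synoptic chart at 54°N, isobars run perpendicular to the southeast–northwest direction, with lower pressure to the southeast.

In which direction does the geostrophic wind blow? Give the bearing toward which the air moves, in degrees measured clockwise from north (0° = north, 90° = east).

The pressure-gradient force points toward the southeast (bearing 135°).
Geostrophic balance: in the Northern Hemisphere the Coriolis force deflects motion to the right, so the geostrophic wind blows 90° to the right of the pressure-gradient force (low pressure on the left).
Rotating 135° by 90° clockwise gives 225° — the wind blows toward the southwest.

225°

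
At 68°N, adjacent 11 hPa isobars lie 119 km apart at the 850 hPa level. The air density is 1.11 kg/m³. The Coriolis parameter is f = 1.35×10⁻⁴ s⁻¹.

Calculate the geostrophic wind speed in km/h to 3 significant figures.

Pressure gradient: |∂P/∂n| = 1100 Pa / 119000 m = 9.24×10⁻³ Pa/m
Geostrophic balance (pressure-gradient force = Coriolis force):
V_g = (1/(fρ)) |∂P/∂n| = 9.24×10⁻³ / (1.35×10⁻⁴ × 1.11) = 61.7 m/s
Converting: 61.7 m/s × 3.6 = 222 km/h

222 km/h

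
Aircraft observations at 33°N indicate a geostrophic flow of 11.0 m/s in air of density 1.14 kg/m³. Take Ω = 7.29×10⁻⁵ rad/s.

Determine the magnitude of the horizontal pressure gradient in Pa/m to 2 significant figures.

Coriolis parameter at 33°N:
f = 2Ω sin φ = 2 × 7.29×10⁻⁵ × sin 33° = 7.94×10⁻⁵ s⁻¹
Geostrophic balance rearranged: |∂P/∂n| = f ρ V_g
|∂P/∂n| = 7.94×10⁻⁵ × 1.14 × 11.0 = 9.96×10⁻⁴ Pa/m

1.0×10⁻³ Pa/m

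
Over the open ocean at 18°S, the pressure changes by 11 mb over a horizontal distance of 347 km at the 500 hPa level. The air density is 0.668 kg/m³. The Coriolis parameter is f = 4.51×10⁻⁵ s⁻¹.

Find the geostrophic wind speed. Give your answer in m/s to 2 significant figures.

110 m/s

Pressure gradient: |∂P/∂n| = 1100 Pa / 347000 m = 3.17×10⁻³ Pa/m
Geostrophic balance (pressure-gradient force = Coriolis force):
V_g = (1/(fρ)) |∂P/∂n| = 3.17×10⁻³ / (4.51×10⁻⁵ × 0.668) = 105 m/s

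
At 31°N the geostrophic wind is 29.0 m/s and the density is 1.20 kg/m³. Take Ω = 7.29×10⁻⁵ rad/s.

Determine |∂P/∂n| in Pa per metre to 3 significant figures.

Coriolis parameter at 31°N:
f = 2Ω sin φ = 2 × 7.29×10⁻⁵ × sin 31° = 7.51×10⁻⁵ s⁻¹
Geostrophic balance rearranged: |∂P/∂n| = f ρ V_g
|∂P/∂n| = 7.51×10⁻⁵ × 1.20 × 29.0 = 2.61×10⁻³ Pa/m

2.61×10⁻³ Pa/m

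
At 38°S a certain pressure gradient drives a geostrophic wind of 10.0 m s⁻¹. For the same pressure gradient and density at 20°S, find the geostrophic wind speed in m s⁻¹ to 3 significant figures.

18.0 m s⁻¹

With the same pressure gradient and density, V_g ∝ 1/f ∝ 1/sin φ.
V₂ = V₁ · sin φ₁ / sin φ₂ = 10.0 × sin 38° / sin 20°
V₂ = 10.0 × 0.6157/0.3420 = 18.0 m s⁻¹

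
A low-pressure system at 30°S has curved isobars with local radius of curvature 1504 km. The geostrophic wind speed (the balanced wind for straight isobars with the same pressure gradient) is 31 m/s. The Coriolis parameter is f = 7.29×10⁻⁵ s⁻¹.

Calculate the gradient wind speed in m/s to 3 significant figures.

Around a low, centrifugal force acts outward with Coriolis, so pressure-gradient force balances both:
(1/ρ)|∂P/∂n| = fV + V²/R  →  V² + fR·V − fR·V_g = 0
With fR = 7.29×10⁻⁵ × 1504×10³ m = 110 m/s:
V = [−fR + √((fR)² + 4 fR V_g)]/2 = [−110 + √(110² + 4×110×31)]/2 = 25.2 m/s
Subgeostrophic (V < V_g = 31 m/s), as expected around a low.

25.2 m/s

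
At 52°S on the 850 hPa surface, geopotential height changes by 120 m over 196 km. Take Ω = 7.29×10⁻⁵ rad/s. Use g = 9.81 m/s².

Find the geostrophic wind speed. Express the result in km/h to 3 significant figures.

188 km/h

Coriolis parameter at 52°S:
f = 2Ω sin φ = 2 × 7.29×10⁻⁵ × sin 52° = 1.15×10⁻⁴ s⁻¹
Height gradient: |∂Z/∂n| = 120 m / 196000 m = 6.12×10⁻⁴
On a pressure surface, geostrophic balance gives V_g = (g/f)|∂Z/∂n|:
V_g = 9.81 × 6.12×10⁻⁴ / 1.15×10⁻⁴ = 52.3 m/s
Converting: 52.3 m/s × 3.6 = 188 km/h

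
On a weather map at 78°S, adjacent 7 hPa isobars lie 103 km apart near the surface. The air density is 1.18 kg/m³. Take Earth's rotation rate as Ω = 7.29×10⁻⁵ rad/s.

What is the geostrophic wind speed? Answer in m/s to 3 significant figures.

Coriolis parameter at 78°S:
f = 2Ω sin φ = 2 × 7.29×10⁻⁵ × sin 78° = 1.43×10⁻⁴ s⁻¹
Pressure gradient: |∂P/∂n| = 700 Pa / 103000 m = 6.80×10⁻³ Pa/m
Geostrophic balance (pressure-gradient force = Coriolis force):
V_g = (1/(fρ)) |∂P/∂n| = 6.80×10⁻³ / (1.43×10⁻⁴ × 1.18) = 40.4 m/s

40.4 m/s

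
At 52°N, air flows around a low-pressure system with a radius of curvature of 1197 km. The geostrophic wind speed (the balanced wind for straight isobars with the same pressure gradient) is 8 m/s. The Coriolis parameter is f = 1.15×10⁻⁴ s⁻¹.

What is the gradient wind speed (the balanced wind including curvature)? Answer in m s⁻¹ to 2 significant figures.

7.6 m s⁻¹

Around a low, centrifugal force acts outward with Coriolis, so pressure-gradient force balances both:
(1/ρ)|∂P/∂n| = fV + V²/R  →  V² + fR·V − fR·V_g = 0
With fR = 1.15×10⁻⁴ × 1197×10³ m = 138 m/s:
V = [−fR + √((fR)² + 4 fR V_g)]/2 = [−138 + √(138² + 4×138×8)]/2 = 7.58 m/s
Subgeostrophic (V < V_g = 8 m/s), as expected around a low.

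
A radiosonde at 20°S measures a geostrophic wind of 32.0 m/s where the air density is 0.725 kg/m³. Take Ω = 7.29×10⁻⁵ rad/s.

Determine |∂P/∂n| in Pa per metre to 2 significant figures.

1.2×10⁻³ Pa/m

Coriolis parameter at 20°S:
f = 2Ω sin φ = 2 × 7.29×10⁻⁵ × sin 20° = 4.99×10⁻⁵ s⁻¹
Geostrophic balance rearranged: |∂P/∂n| = f ρ V_g
|∂P/∂n| = 4.99×10⁻⁵ × 0.725 × 32.0 = 1.16×10⁻³ Pa/m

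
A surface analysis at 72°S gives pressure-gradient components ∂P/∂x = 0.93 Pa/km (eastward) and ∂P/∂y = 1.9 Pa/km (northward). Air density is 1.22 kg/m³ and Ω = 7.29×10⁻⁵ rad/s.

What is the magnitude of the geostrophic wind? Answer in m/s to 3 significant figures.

12.5 m/s

Coriolis parameter at 72°S:
f = 2Ω sin φ = 2 × 7.29×10⁻⁵ × sin 72° = 1.39×10⁻⁴ s⁻¹
In the Southern Hemisphere f is negative: f = −1.39×10⁻⁴ s⁻¹.
Component geostrophic relations (x east, y north):
u_g = −(1/(fρ)) ∂P/∂y,  v_g = (1/(fρ)) ∂P/∂x
u_g = −(1.9×10⁻³)/(−1.39×10⁻⁴ × 1.22) = 11.2 m/s;  v_g = (0.93×10⁻³)/(−1.39×10⁻⁴ × 1.22) = −5.50 m/s
|V_g| = √(u_g² + v_g²) = 12.5 m/s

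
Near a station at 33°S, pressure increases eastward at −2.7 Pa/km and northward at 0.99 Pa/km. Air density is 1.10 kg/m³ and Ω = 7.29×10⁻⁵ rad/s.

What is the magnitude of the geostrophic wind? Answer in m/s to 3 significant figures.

32.9 m/s

Coriolis parameter at 33°S:
f = 2Ω sin φ = 2 × 7.29×10⁻⁵ × sin 33° = 7.94×10⁻⁵ s⁻¹
In the Southern Hemisphere f is negative: f = −7.94×10⁻⁵ s⁻¹.
Component geostrophic relations (x east, y north):
u_g = −(1/(fρ)) ∂P/∂y,  v_g = (1/(fρ)) ∂P/∂x
u_g = −(0.99×10⁻³)/(−7.94×10⁻⁵ × 1.10) = 11.3 m/s;  v_g = (−2.7×10⁻³)/(−7.94×10⁻⁵ × 1.10) = 30.9 m/s
|V_g| = √(u_g² + v_g²) = 32.9 m/s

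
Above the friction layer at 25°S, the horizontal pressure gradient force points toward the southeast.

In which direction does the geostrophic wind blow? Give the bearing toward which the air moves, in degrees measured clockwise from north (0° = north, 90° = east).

The pressure-gradient force points toward the southeast (bearing 135°).
Geostrophic balance: in the Southern Hemisphere the Coriolis force deflects motion to the left, so the geostrophic wind blows 90° to the left of the pressure-gradient force (low pressure on the right).
Rotating 135° by 90° counterclockwise gives 045° — the wind blows toward the northeast.

045°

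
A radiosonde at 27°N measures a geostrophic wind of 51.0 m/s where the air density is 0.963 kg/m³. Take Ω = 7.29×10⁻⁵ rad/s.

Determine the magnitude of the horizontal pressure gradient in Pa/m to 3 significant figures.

3.25×10⁻³ Pa/m

Coriolis parameter at 27°N:
f = 2Ω sin φ = 2 × 7.29×10⁻⁵ × sin 27° = 6.62×10⁻⁵ s⁻¹
Geostrophic balance rearranged: |∂P/∂n| = f ρ V_g
|∂P/∂n| = 6.62×10⁻⁵ × 0.963 × 51.0 = 3.25×10⁻³ Pa/m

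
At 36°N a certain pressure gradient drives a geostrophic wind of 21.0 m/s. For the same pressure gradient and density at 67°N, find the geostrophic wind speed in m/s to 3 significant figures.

13.4 m/s

With the same pressure gradient and density, V_g ∝ 1/f ∝ 1/sin φ.
V₂ = V₁ · sin φ₁ / sin φ₂ = 21.0 × sin 36° / sin 67°
V₂ = 21.0 × 0.5878/0.9205 = 13.4 m/s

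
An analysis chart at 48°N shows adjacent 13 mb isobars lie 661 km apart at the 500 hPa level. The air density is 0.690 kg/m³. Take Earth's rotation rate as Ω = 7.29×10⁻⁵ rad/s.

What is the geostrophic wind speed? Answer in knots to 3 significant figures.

Coriolis parameter at 48°N:
f = 2Ω sin φ = 2 × 7.29×10⁻⁵ × sin 48° = 1.08×10⁻⁴ s⁻¹
Pressure gradient: |∂P/∂n| = 1300 Pa / 661000 m = 1.97×10⁻³ Pa/m
Geostrophic balance (pressure-gradient force = Coriolis force):
V_g = (1/(fρ)) |∂P/∂n| = 1.97×10⁻³ / (1.08×10⁻⁴ × 0.690) = 26.3 m/s
Converting: 26.3 m/s × 1.944 = 51.1 knots

51.1 knots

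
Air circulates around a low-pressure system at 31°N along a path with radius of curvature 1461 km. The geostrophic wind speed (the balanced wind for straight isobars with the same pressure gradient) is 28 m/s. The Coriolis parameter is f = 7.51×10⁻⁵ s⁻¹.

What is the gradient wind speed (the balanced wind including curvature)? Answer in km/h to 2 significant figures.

83 km/h

Around a low, centrifugal force acts outward with Coriolis, so pressure-gradient force balances both:
(1/ρ)|∂P/∂n| = fV + V²/R  →  V² + fR·V − fR·V_g = 0
With fR = 7.51×10⁻⁵ × 1461×10³ m = 110 m/s:
V = [−fR + √((fR)² + 4 fR V_g)]/2 = [−110 + √(110² + 4×110×28)]/2 = 23.1 m/s
Subgeostrophic (V < V_g = 28 m/s), as expected around a low.
Converting: 23.1 m/s × 3.6 = 83 km/h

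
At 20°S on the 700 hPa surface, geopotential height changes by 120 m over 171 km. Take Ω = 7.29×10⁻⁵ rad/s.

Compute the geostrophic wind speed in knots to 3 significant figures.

268 knots

Coriolis parameter at 20°S:
f = 2Ω sin φ = 2 × 7.29×10⁻⁵ × sin 20° = 4.99×10⁻⁵ s⁻¹
Height gradient: |∂Z/∂n| = 120 m / 171000 m = 7.02×10⁻⁴
On a pressure surface, geostrophic balance gives V_g = (g/f)|∂Z/∂n|:
V_g = 9.81 × 7.02×10⁻⁴ / 4.99×10⁻⁵ = 138 m/s
Converting: 138 m/s × 1.944 = 268 knots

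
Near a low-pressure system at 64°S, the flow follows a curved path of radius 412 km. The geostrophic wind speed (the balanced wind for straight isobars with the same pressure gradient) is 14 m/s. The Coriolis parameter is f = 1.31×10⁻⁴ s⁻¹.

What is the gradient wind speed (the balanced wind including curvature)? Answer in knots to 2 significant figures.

Around a low, centrifugal force acts outward with Coriolis, so pressure-gradient force balances both:
(1/ρ)|∂P/∂n| = fV + V²/R  →  V² + fR·V − fR·V_g = 0
With fR = 1.31×10⁻⁴ × 412×10³ m = 54.0 m/s:
V = [−fR + √((fR)² + 4 fR V_g)]/2 = [−54.0 + √(54.0² + 4×54.0×14)]/2 = 11.5 m/s
Subgeostrophic (V < V_g = 14 m/s), as expected around a low.
Converting: 11.5 m/s × 1.944 = 22 knots

22 knots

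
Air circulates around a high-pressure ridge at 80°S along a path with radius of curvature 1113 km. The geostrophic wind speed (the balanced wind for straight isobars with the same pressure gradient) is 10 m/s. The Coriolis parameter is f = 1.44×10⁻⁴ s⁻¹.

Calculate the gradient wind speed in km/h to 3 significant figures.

38.6 km/h

Around a high, pressure-gradient force acts outward with centrifugal, so Coriolis balances both:
fV = (1/ρ)|∂P/∂n| + V²/R  →  V² − fR·V + fR·V_g = 0
With fR = 1.44×10⁻⁴ × 1113×10³ m = 160 m/s:
V = [fR − √((fR)² − 4 fR V_g)]/2 = [160 − √(160² − 4×160×10)]/2 = 10.7 m/s
Supergeostrophic (V > V_g = 10 m/s), as expected around a high.
Converting: 10.7 m/s × 3.6 = 38.6 km/h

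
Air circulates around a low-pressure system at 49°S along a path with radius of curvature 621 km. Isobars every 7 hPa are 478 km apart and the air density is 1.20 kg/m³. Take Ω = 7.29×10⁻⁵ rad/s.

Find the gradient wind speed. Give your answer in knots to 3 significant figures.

Coriolis parameter at 49°S:
f = 2Ω sin φ = 2 × 7.29×10⁻⁵ × sin 49° = 1.10×10⁻⁴ s⁻¹
Pressure gradient: |∂P/∂n| = 700 Pa / 478000 m = 1.46×10⁻³ Pa/m
Geostrophic speed: V_g = |∂P/∂n|/(fρ) = 1.46×10⁻³/(1.10×10⁻⁴ × 1.20) = 11.1 m/s
Around a low, centrifugal force acts outward with Coriolis, so pressure-gradient force balances both:
(1/ρ)|∂P/∂n| = fV + V²/R  →  V² + fR·V − fR·V_g = 0
With fR = 1.10×10⁻⁴ × 621×10³ m = 68.3 m/s:
V = [−fR + √((fR)² + 4 fR V_g)]/2 = [−68.3 + √(68.3² + 4×68.3×11.1)]/2 = 9.71 m/s
Subgeostrophic (V < V_g = 11.1 m/s), as expected around a low.
Converting: 9.71 m/s × 1.944 = 18.9 knots

18.9 knots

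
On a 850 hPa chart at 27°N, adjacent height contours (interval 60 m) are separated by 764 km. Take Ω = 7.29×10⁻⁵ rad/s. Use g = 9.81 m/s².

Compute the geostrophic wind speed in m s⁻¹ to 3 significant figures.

11.6 m s⁻¹

Coriolis parameter at 27°N:
f = 2Ω sin φ = 2 × 7.29×10⁻⁵ × sin 27° = 6.62×10⁻⁵ s⁻¹
Height gradient: |∂Z/∂n| = 60 m / 764000 m = 7.85×10⁻⁵
On a pressure surface, geostrophic balance gives V_g = (g/f)|∂Z/∂n|:
V_g = 9.81 × 7.85×10⁻⁵ / 6.62×10⁻⁵ = 11.6 m/s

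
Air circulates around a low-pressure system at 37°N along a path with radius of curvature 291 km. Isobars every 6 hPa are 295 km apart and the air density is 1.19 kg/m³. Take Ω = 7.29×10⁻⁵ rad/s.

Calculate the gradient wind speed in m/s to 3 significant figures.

Coriolis parameter at 37°N:
f = 2Ω sin φ = 2 × 7.29×10⁻⁵ × sin 37° = 8.77×10⁻⁵ s⁻¹
Pressure gradient: |∂P/∂n| = 600 Pa / 295000 m = 2.03×10⁻³ Pa/m
Geostrophic speed: V_g = |∂P/∂n|/(fρ) = 2.03×10⁻³/(8.77×10⁻⁵ × 1.19) = 19.5 m/s
Around a low, centrifugal force acts outward with Coriolis, so pressure-gradient force balances both:
(1/ρ)|∂P/∂n| = fV + V²/R  →  V² + fR·V − fR·V_g = 0
With fR = 8.77×10⁻⁵ × 291×10³ m = 25.5 m/s:
V = [−fR + √((fR)² + 4 fR V_g)]/2 = [−25.5 + √(25.5² + 4×25.5×19.5)]/2 = 12.9 m/s
Subgeostrophic (V < V_g = 19.5 m/s), as expected around a low.

12.9 m/s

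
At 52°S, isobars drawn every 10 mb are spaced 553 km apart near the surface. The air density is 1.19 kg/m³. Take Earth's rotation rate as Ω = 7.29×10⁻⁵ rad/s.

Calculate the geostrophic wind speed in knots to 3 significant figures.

25.7 knots

Coriolis parameter at 52°S:
f = 2Ω sin φ = 2 × 7.29×10⁻⁵ × sin 52° = 1.15×10⁻⁴ s⁻¹
Pressure gradient: |∂P/∂n| = 1000 Pa / 553000 m = 1.81×10⁻³ Pa/m
Geostrophic balance (pressure-gradient force = Coriolis force):
V_g = (1/(fρ)) |∂P/∂n| = 1.81×10⁻³ / (1.15×10⁻⁴ × 1.19) = 13.2 m/s
Converting: 13.2 m/s × 1.944 = 25.7 knots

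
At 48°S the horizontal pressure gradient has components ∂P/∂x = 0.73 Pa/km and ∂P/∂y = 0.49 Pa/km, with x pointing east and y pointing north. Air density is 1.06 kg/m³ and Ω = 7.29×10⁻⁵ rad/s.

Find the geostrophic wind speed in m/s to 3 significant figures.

7.66 m/s

Coriolis parameter at 48°S:
f = 2Ω sin φ = 2 × 7.29×10⁻⁵ × sin 48° = 1.08×10⁻⁴ s⁻¹
In the Southern Hemisphere f is negative: f = −1.08×10⁻⁴ s⁻¹.
Component geostrophic relations (x east, y north):
u_g = −(1/(fρ)) ∂P/∂y,  v_g = (1/(fρ)) ∂P/∂x
u_g = −(0.49×10⁻³)/(−1.08×10⁻⁴ × 1.06) = 4.27 m/s;  v_g = (0.73×10⁻³)/(−1.08×10⁻⁴ × 1.06) = −6.36 m/s
|V_g| = √(u_g² + v_g²) = 7.66 m/s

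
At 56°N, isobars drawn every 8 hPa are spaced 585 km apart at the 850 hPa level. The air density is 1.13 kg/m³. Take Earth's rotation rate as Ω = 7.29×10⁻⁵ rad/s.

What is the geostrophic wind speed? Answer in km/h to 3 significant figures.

Coriolis parameter at 56°N:
f = 2Ω sin φ = 2 × 7.29×10⁻⁵ × sin 56° = 1.21×10⁻⁴ s⁻¹
Pressure gradient: |∂P/∂n| = 800 Pa / 585000 m = 1.37×10⁻³ Pa/m
Geostrophic balance (pressure-gradient force = Coriolis force):
V_g = (1/(fρ)) |∂P/∂n| = 1.37×10⁻³ / (1.21×10⁻⁴ × 1.13) = 10.0 m/s
Converting: 10.0 m/s × 3.6 = 36.0 km/h

36.0 km/h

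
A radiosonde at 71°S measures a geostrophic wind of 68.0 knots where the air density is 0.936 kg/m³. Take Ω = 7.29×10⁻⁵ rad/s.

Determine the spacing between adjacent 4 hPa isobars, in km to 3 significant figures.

88.6 km

Coriolis parameter at 71°S:
f = 2Ω sin φ = 2 × 7.29×10⁻⁵ × sin 71° = 1.38×10⁻⁴ s⁻¹
Wind speed in SI: 68.0 knots = 35.0 m/s
Geostrophic balance rearranged: |∂P/∂n| = f ρ V_g
|∂P/∂n| = 1.38×10⁻⁴ × 0.936 × 35.0 = 4.51×10⁻³ Pa/m
Isobar spacing: Δn = ΔP/|∂P/∂n| = 400 Pa / 4.51×10⁻³ Pa/m = 88615 m ≈ 88.6 km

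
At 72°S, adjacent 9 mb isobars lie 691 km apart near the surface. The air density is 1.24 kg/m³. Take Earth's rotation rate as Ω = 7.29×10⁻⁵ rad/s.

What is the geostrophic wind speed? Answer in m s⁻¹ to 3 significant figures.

Coriolis parameter at 72°S:
f = 2Ω sin φ = 2 × 7.29×10⁻⁵ × sin 72° = 1.39×10⁻⁴ s⁻¹
Pressure gradient: |∂P/∂n| = 900 Pa / 691000 m = 1.30×10⁻³ Pa/m
Geostrophic balance (pressure-gradient force = Coriolis force):
V_g = (1/(fρ)) |∂P/∂n| = 1.30×10⁻³ / (1.39×10⁻⁴ × 1.24) = 7.57 m/s

7.57 m s⁻¹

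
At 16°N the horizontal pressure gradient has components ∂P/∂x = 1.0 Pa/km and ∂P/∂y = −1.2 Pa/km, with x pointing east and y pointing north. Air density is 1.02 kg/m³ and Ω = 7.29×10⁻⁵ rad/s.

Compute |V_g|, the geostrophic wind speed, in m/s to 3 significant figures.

38.1 m/s

Coriolis parameter at 16°N:
f = 2Ω sin φ = 2 × 7.29×10⁻⁵ × sin 16° = 4.02×10⁻⁵ s⁻¹
Component geostrophic relations (x east, y north):
u_g = −(1/(fρ)) ∂P/∂y,  v_g = (1/(fρ)) ∂P/∂x
u_g = −(−1.2×10⁻³)/(4.02×10⁻⁵ × 1.02) = 29.3 m/s;  v_g = (1.0×10⁻³)/(4.02×10⁻⁵ × 1.02) = 24.4 m/s
|V_g| = √(u_g² + v_g²) = 38.1 m/s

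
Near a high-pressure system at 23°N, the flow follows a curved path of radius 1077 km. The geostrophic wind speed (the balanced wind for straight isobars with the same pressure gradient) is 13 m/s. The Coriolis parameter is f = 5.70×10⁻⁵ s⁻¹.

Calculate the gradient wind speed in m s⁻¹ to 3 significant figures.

18.7 m s⁻¹

Around a high, pressure-gradient force acts outward with centrifugal, so Coriolis balances both:
fV = (1/ρ)|∂P/∂n| + V²/R  →  V² − fR·V + fR·V_g = 0
With fR = 5.70×10⁻⁵ × 1077×10³ m = 61.4 m/s:
V = [fR − √((fR)² − 4 fR V_g)]/2 = [61.4 − √(61.4² − 4×61.4×13)]/2 = 18.7 m/s
Supergeostrophic (V > V_g = 13 m/s), as expected around a high.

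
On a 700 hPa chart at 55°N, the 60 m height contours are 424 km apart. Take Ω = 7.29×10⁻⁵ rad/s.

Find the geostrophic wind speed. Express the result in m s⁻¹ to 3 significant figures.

Coriolis parameter at 55°N:
f = 2Ω sin φ = 2 × 7.29×10⁻⁵ × sin 55° = 1.19×10⁻⁴ s⁻¹
Height gradient: |∂Z/∂n| = 60 m / 424000 m = 1.42×10⁻⁴
On a pressure surface, geostrophic balance gives V_g = (g/f)|∂Z/∂n|:
V_g = 9.81 × 1.42×10⁻⁴ / 1.19×10⁻⁴ = 11.6 m/s

11.6 m s⁻¹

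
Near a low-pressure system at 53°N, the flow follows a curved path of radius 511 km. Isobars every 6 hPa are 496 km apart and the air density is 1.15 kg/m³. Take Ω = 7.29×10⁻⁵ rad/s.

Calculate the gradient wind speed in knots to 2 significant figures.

15 knots

Coriolis parameter at 53°N:
f = 2Ω sin φ = 2 × 7.29×10⁻⁵ × sin 53° = 1.16×10⁻⁴ s⁻¹
Pressure gradient: |∂P/∂n| = 600 Pa / 496000 m = 1.21×10⁻³ Pa/m
Geostrophic speed: V_g = |∂P/∂n|/(fρ) = 1.21×10⁻³/(1.16×10⁻⁴ × 1.15) = 9.03 m/s
Around a low, centrifugal force acts outward with Coriolis, so pressure-gradient force balances both:
(1/ρ)|∂P/∂n| = fV + V²/R  →  V² + fR·V − fR·V_g = 0
With fR = 1.16×10⁻⁴ × 511×10³ m = 59.5 m/s:
V = [−fR + √((fR)² + 4 fR V_g)]/2 = [−59.5 + √(59.5² + 4×59.5×9.03)]/2 = 7.97 m/s
Subgeostrophic (V < V_g = 9.03 m/s), as expected around a low.
Converting: 7.97 m/s × 1.944 = 15 knots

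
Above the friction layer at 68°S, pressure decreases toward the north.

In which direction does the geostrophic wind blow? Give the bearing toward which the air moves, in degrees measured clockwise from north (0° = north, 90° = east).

The pressure-gradient force points toward the north (bearing 000°).
Geostrophic balance: in the Southern Hemisphere the Coriolis force deflects motion to the left, so the geostrophic wind blows 90° to the left of the pressure-gradient force (low pressure on the right).
Rotating 000° by 90° counterclockwise gives 270° — the wind blows toward the west.

270°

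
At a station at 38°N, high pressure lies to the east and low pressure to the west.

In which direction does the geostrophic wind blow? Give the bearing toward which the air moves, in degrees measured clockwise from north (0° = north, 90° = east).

The pressure-gradient force points toward the west (bearing 270°).
Geostrophic balance: in the Northern Hemisphere the Coriolis force deflects motion to the right, so the geostrophic wind blows 90° to the right of the pressure-gradient force (low pressure on the left).
Rotating 270° by 90° clockwise gives 000° — the wind blows toward the north.

000°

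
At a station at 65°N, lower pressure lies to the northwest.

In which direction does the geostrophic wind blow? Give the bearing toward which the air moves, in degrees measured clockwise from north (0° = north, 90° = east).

The pressure-gradient force points toward the northwest (bearing 315°).
Geostrophic balance: in the Northern Hemisphere the Coriolis force deflects motion to the right, so the geostrophic wind blows 90° to the right of the pressure-gradient force (low pressure on the left).
Rotating 315° by 90° clockwise gives 045° — the wind blows toward the northeast.

045°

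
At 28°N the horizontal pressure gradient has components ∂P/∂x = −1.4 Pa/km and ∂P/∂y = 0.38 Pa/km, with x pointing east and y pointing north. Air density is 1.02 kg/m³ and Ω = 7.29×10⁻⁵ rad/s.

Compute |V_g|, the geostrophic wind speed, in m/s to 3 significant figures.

20.8 m/s

Coriolis parameter at 28°N:
f = 2Ω sin φ = 2 × 7.29×10⁻⁵ × sin 28° = 6.84×10⁻⁵ s⁻¹
Component geostrophic relations (x east, y north):
u_g = −(1/(fρ)) ∂P/∂y,  v_g = (1/(fρ)) ∂P/∂x
u_g = −(0.38×10⁻³)/(6.84×10⁻⁵ × 1.02) = −5.44 m/s;  v_g = (−1.4×10⁻³)/(6.84×10⁻⁵ × 1.02) = −20.1 m/s
|V_g| = √(u_g² + v_g²) = 20.8 m/s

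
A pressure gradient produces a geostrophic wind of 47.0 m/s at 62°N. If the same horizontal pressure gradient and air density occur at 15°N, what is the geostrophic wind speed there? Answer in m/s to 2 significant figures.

160 m/s

With the same pressure gradient and density, V_g ∝ 1/f ∝ 1/sin φ.
V₂ = V₁ · sin φ₁ / sin φ₂ = 47.0 × sin 62° / sin 15°
V₂ = 47.0 × 0.8829/0.2588 = 160 m/s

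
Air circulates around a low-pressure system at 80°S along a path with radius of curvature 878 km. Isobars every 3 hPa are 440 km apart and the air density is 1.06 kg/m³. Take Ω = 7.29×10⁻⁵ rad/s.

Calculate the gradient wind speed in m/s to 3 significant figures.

4.33 m/s

Coriolis parameter at 80°S:
f = 2Ω sin φ = 2 × 7.29×10⁻⁵ × sin 80° = 1.44×10⁻⁴ s⁻¹
Pressure gradient: |∂P/∂n| = 300 Pa / 440000 m = 6.82×10⁻⁴ Pa/m
Geostrophic speed: V_g = |∂P/∂n|/(fρ) = 6.82×10⁻⁴/(1.44×10⁻⁴ × 1.06) = 4.48 m/s
Around a low, centrifugal force acts outward with Coriolis, so pressure-gradient force balances both:
(1/ρ)|∂P/∂n| = fV + V²/R  →  V² + fR·V − fR·V_g = 0
With fR = 1.44×10⁻⁴ × 878×10³ m = 126 m/s:
V = [−fR + √((fR)² + 4 fR V_g)]/2 = [−126 + √(126² + 4×126×4.48)]/2 = 4.33 m/s
Subgeostrophic (V < V_g = 4.48 m/s), as expected around a low.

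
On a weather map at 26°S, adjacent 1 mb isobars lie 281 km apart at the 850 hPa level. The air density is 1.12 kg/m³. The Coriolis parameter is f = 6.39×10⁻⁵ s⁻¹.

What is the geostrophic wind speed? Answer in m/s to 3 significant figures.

Pressure gradient: |∂P/∂n| = 100 Pa / 281000 m = 3.56×10⁻⁴ Pa/m
Geostrophic balance (pressure-gradient force = Coriolis force):
V_g = (1/(fρ)) |∂P/∂n| = 3.56×10⁻⁴ / (6.39×10⁻⁵ × 1.12) = 4.97 m/s

4.97 m/s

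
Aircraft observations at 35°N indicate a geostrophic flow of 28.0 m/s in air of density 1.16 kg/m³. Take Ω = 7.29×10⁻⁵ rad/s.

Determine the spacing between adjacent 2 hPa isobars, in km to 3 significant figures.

73.6 km

Coriolis parameter at 35°N:
f = 2Ω sin φ = 2 × 7.29×10⁻⁵ × sin 35° = 8.36×10⁻⁵ s⁻¹
Geostrophic balance rearranged: |∂P/∂n| = f ρ V_g
|∂P/∂n| = 8.36×10⁻⁵ × 1.16 × 28.0 = 2.72×10⁻³ Pa/m
Isobar spacing: Δn = ΔP/|∂P/∂n| = 200 Pa / 2.72×10⁻³ Pa/m = 73632 m ≈ 73.6 km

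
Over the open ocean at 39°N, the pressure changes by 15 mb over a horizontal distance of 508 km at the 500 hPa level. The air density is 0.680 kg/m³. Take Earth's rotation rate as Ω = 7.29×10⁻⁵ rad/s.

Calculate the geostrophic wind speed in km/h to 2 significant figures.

Coriolis parameter at 39°N:
f = 2Ω sin φ = 2 × 7.29×10⁻⁵ × sin 39° = 9.18×10⁻⁵ s⁻¹
Pressure gradient: |∂P/∂n| = 1500 Pa / 508000 m = 2.95×10⁻³ Pa/m
Geostrophic balance (pressure-gradient force = Coriolis force):
V_g = (1/(fρ)) |∂P/∂n| = 2.95×10⁻³ / (9.18×10⁻⁵ × 0.680) = 47.3 m/s
Converting: 47.3 m/s × 3.6 = 170 km/h

170 km/h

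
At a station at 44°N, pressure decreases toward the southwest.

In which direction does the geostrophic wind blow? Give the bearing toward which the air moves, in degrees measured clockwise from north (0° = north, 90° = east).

315°

The pressure-gradient force points toward the southwest (bearing 225°).
Geostrophic balance: in the Northern Hemisphere the Coriolis force deflects motion to the right, so the geostrophic wind blows 90° to the right of the pressure-gradient force (low pressure on the left).
Rotating 225° by 90° clockwise gives 315° — the wind blows toward the northwest.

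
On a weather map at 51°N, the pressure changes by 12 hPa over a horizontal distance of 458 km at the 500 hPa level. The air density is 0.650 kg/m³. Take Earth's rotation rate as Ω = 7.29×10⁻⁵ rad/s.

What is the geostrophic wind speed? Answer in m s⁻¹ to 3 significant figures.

35.6 m s⁻¹

Coriolis parameter at 51°N:
f = 2Ω sin φ = 2 × 7.29×10⁻⁵ × sin 51° = 1.13×10⁻⁴ s⁻¹
Pressure gradient: |∂P/∂n| = 1200 Pa / 458000 m = 2.62×10⁻³ Pa/m
Geostrophic balance (pressure-gradient force = Coriolis force):
V_g = (1/(fρ)) |∂P/∂n| = 2.62×10⁻³ / (1.13×10⁻⁴ × 0.650) = 35.6 m/s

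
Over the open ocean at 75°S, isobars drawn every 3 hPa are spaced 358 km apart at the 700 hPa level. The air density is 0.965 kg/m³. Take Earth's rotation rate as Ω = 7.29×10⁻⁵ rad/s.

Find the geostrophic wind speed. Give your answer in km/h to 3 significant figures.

22.2 km/h

Coriolis parameter at 75°S:
f = 2Ω sin φ = 2 × 7.29×10⁻⁵ × sin 75° = 1.41×10⁻⁴ s⁻¹
Pressure gradient: |∂P/∂n| = 300 Pa / 358000 m = 8.38×10⁻⁴ Pa/m
Geostrophic balance (pressure-gradient force = Coriolis force):
V_g = (1/(fρ)) |∂P/∂n| = 8.38×10⁻⁴ / (1.41×10⁻⁴ × 0.965) = 6.17 m/s
Converting: 6.17 m/s × 3.6 = 22.2 km/h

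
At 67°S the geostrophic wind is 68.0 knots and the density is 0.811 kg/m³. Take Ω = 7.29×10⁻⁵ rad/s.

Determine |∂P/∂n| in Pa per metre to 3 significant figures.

Coriolis parameter at 67°S:
f = 2Ω sin φ = 2 × 7.29×10⁻⁵ × sin 67° = 1.34×10⁻⁴ s⁻¹
Wind speed in SI: 68.0 knots = 35.0 m/s
Geostrophic balance rearranged: |∂P/∂n| = f ρ V_g
|∂P/∂n| = 1.34×10⁻⁴ × 0.811 × 35.0 = 3.81×10⁻³ Pa/m

3.81×10⁻³ Pa/m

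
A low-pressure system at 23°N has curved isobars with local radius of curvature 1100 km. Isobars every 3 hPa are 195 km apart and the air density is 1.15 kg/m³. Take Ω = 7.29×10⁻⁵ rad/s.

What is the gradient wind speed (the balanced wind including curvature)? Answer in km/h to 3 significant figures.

65.5 km/h

Coriolis parameter at 23°N:
f = 2Ω sin φ = 2 × 7.29×10⁻⁵ × sin 23° = 5.70×10⁻⁵ s⁻¹
Pressure gradient: |∂P/∂n| = 300 Pa / 195000 m = 1.54×10⁻³ Pa/m
Geostrophic speed: V_g = |∂P/∂n|/(fρ) = 1.54×10⁻³/(5.70×10⁻⁵ × 1.15) = 23.5 m/s
Around a low, centrifugal force acts outward with Coriolis, so pressure-gradient force balances both:
(1/ρ)|∂P/∂n| = fV + V²/R  →  V² + fR·V − fR·V_g = 0
With fR = 5.70×10⁻⁵ × 1100×10³ m = 62.7 m/s:
V = [−fR + √((fR)² + 4 fR V_g)]/2 = [−62.7 + √(62.7² + 4×62.7×23.5)]/2 = 18.2 m/s
Subgeostrophic (V < V_g = 23.5 m/s), as expected around a low.
Converting: 18.2 m/s × 3.6 = 65.5 km/h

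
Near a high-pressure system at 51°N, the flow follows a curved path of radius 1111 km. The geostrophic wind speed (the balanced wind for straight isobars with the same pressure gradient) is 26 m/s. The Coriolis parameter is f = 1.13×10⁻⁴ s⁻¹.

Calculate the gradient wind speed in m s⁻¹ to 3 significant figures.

Around a high, pressure-gradient force acts outward with centrifugal, so Coriolis balances both:
fV = (1/ρ)|∂P/∂n| + V²/R  →  V² − fR·V + fR·V_g = 0
With fR = 1.13×10⁻⁴ × 1111×10³ m = 126 m/s:
V = [fR − √((fR)² − 4 fR V_g)]/2 = [126 − √(126² − 4×126×26)]/2 = 36.8 m/s
Supergeostrophic (V > V_g = 26 m/s), as expected around a high.

36.8 m s⁻¹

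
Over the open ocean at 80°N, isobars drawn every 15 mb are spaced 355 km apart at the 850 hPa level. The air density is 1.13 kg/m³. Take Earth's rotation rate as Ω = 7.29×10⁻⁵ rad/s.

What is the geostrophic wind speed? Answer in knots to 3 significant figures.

50.6 knots

Coriolis parameter at 80°N:
f = 2Ω sin φ = 2 × 7.29×10⁻⁵ × sin 80° = 1.44×10⁻⁴ s⁻¹
Pressure gradient: |∂P/∂n| = 1500 Pa / 355000 m = 4.23×10⁻³ Pa/m
Geostrophic balance (pressure-gradient force = Coriolis force):
V_g = (1/(fρ)) |∂P/∂n| = 4.23×10⁻³ / (1.44×10⁻⁴ × 1.13) = 26.0 m/s
Converting: 26.0 m/s × 1.944 = 50.6 knots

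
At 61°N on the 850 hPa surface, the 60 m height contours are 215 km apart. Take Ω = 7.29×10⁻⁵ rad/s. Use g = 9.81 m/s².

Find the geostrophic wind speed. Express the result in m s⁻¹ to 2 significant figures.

21 m s⁻¹

Coriolis parameter at 61°N:
f = 2Ω sin φ = 2 × 7.29×10⁻⁵ × sin 61° = 1.28×10⁻⁴ s⁻¹
Height gradient: |∂Z/∂n| = 60 m / 215000 m = 2.79×10⁻⁴
On a pressure surface, geostrophic balance gives V_g = (g/f)|∂Z/∂n|:
V_g = 9.81 × 2.79×10⁻⁴ / 1.28×10⁻⁴ = 21.5 m/s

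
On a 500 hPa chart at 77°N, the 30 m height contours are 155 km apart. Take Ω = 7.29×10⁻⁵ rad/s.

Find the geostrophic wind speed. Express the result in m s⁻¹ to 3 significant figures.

13.4 m s⁻¹

Coriolis parameter at 77°N:
f = 2Ω sin φ = 2 × 7.29×10⁻⁵ × sin 77° = 1.42×10⁻⁴ s⁻¹
Height gradient: |∂Z/∂n| = 30 m / 155000 m = 1.94×10⁻⁴
On a pressure surface, geostrophic balance gives V_g = (g/f)|∂Z/∂n|:
V_g = 9.81 × 1.94×10⁻⁴ / 1.42×10⁻⁴ = 13.4 m/s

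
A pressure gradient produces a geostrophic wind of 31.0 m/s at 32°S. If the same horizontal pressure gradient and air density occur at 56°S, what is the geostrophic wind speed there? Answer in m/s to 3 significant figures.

With the same pressure gradient and density, V_g ∝ 1/f ∝ 1/sin φ.
V₂ = V₁ · sin φ₁ / sin φ₂ = 31.0 × sin 32° / sin 56°
V₂ = 31.0 × 0.5299/0.8290 = 19.8 m/s

19.8 m/s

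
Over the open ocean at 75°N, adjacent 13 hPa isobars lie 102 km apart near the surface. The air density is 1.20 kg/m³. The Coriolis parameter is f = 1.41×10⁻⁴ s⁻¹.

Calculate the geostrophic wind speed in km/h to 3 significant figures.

Pressure gradient: |∂P/∂n| = 1300 Pa / 102000 m = 1.27×10⁻² Pa/m
Geostrophic balance (pressure-gradient force = Coriolis force):
V_g = (1/(fρ)) |∂P/∂n| = 1.27×10⁻² / (1.41×10⁻⁴ × 1.20) = 75.3 m/s
Converting: 75.3 m/s × 3.6 = 271 km/h

271 km/h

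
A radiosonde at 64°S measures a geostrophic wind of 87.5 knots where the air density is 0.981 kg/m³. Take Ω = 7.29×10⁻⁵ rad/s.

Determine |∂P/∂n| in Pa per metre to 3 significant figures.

5.79×10⁻³ Pa/m

Coriolis parameter at 64°S:
f = 2Ω sin φ = 2 × 7.29×10⁻⁵ × sin 64° = 1.31×10⁻⁴ s⁻¹
Wind speed in SI: 87.5 knots = 45.0 m/s
Geostrophic balance rearranged: |∂P/∂n| = f ρ V_g
|∂P/∂n| = 1.31×10⁻⁴ × 0.981 × 45.0 = 5.79×10⁻³ Pa/m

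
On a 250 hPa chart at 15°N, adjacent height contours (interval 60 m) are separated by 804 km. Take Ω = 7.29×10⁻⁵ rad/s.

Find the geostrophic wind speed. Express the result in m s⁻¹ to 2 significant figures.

19 m s⁻¹

Coriolis parameter at 15°N:
f = 2Ω sin φ = 2 × 7.29×10⁻⁵ × sin 15° = 3.77×10⁻⁵ s⁻¹
Height gradient: |∂Z/∂n| = 60 m / 804000 m = 7.46×10⁻⁵
On a pressure surface, geostrophic balance gives V_g = (g/f)|∂Z/∂n|:
V_g = 9.81 × 7.46×10⁻⁵ / 3.77×10⁻⁵ = 19.4 m/s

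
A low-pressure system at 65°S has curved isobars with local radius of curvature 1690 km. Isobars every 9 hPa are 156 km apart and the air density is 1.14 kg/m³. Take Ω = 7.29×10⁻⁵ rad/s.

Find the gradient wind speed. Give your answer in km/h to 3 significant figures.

Coriolis parameter at 65°S:
f = 2Ω sin φ = 2 × 7.29×10⁻⁵ × sin 65° = 1.32×10⁻⁴ s⁻¹
Pressure gradient: |∂P/∂n| = 900 Pa / 156000 m = 5.77×10⁻³ Pa/m
Geostrophic speed: V_g = |∂P/∂n|/(fρ) = 5.77×10⁻³/(1.32×10⁻⁴ × 1.14) = 38.3 m/s
Around a low, centrifugal force acts outward with Coriolis, so pressure-gradient force balances both:
(1/ρ)|∂P/∂n| = fV + V²/R  →  V² + fR·V − fR·V_g = 0
With fR = 1.32×10⁻⁴ × 1690×10³ m = 223 m/s:
V = [−fR + √((fR)² + 4 fR V_g)]/2 = [−223 + √(223² + 4×223×38.3)]/2 = 33.3 m/s
Subgeostrophic (V < V_g = 38.3 m/s), as expected around a low.
Converting: 33.3 m/s × 3.6 = 120 km/h

120 km/h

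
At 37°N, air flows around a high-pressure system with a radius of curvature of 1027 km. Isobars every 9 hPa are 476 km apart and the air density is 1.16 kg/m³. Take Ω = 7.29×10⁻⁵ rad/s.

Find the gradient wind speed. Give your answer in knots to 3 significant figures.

50.9 knots

Coriolis parameter at 37°N:
f = 2Ω sin φ = 2 × 7.29×10⁻⁵ × sin 37° = 8.77×10⁻⁵ s⁻¹
Pressure gradient: |∂P/∂n| = 900 Pa / 476000 m = 1.89×10⁻³ Pa/m
Geostrophic speed: V_g = |∂P/∂n|/(fρ) = 1.89×10⁻³/(8.77×10⁻⁵ × 1.16) = 18.6 m/s
Around a high, pressure-gradient force acts outward with centrifugal, so Coriolis balances both:
fV = (1/ρ)|∂P/∂n| + V²/R  →  V² − fR·V + fR·V_g = 0
With fR = 8.77×10⁻⁵ × 1027×10³ m = 90.1 m/s:
V = [fR − √((fR)² − 4 fR V_g)]/2 = [90.1 − √(90.1² − 4×90.1×18.6)]/2 = 26.2 m/s
Supergeostrophic (V > V_g = 18.6 m/s), as expected around a high.
Converting: 26.2 m/s × 1.944 = 50.9 knots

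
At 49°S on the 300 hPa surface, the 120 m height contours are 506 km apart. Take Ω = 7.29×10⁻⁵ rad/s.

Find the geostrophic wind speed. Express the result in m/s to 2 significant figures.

21 m/s

Coriolis parameter at 49°S:
f = 2Ω sin φ = 2 × 7.29×10⁻⁵ × sin 49° = 1.10×10⁻⁴ s⁻¹
Height gradient: |∂Z/∂n| = 120 m / 506000 m = 2.37×10⁻⁴
On a pressure surface, geostrophic balance gives V_g = (g/f)|∂Z/∂n|:
V_g = 9.81 × 2.37×10⁻⁴ / 1.10×10⁻⁴ = 21.1 m/s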